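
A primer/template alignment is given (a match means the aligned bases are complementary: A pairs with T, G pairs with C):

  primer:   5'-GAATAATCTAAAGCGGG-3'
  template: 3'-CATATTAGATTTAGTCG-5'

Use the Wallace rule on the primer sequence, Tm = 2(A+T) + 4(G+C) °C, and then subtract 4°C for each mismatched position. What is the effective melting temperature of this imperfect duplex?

Primer base counts: A=7, T=3, G=5, C=2 → A+T=10, G+C=7
Perfect-match Tm = 2(10) + 4(7) = 20 + 28 = 48°C
Mismatches (positions where the bases are not complementary): 4 (at positions 2, 13, 15, 17)
Effective Tm = 48 − 4×4 = 48 − 16 = 32°C

32°C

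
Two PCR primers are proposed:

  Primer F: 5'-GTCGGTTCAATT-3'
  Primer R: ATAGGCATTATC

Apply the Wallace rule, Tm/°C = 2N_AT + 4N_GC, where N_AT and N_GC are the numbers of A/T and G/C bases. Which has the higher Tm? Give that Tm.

Primer F: A+T=7, G+C=5 → Tm = 2(7)+4(5) = 34°C
Primer R: A+T=8, G+C=4 → Tm = 2(8)+4(4) = 32°C
34°C vs 32°C → primer F is higher.

Primer F, 34°C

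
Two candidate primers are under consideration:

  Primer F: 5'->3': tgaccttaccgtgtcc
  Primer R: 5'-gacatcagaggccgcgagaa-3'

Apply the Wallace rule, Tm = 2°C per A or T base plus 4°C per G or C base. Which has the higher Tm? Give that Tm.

Primer F: A+T=7, G+C=9 → Tm = 2(7)+4(9) = 50°C
Primer R: A+T=8, G+C=12 → Tm = 2(8)+4(12) = 64°C
50°C vs 64°C → primer R is higher.

Primer R, 64°C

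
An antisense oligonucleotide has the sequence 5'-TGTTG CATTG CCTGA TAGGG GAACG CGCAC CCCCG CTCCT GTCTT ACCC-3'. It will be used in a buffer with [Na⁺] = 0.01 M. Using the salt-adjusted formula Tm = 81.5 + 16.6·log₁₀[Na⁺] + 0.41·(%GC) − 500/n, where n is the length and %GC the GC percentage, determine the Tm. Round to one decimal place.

63.2°C

Length n = 49. T=12, G=12, C=18, A=7
G+C = 30, so %GC = 30/49 × 100 = 61.224%
Salt term: 16.6 × (-2) = -33.2
GC term: 0.41 × 61.224 = 25.102; length term: −500/49 = −10.204
Tm = 81.5 + (-33.2) + 25.102 − 10.204 = 63.198 → 63.2°C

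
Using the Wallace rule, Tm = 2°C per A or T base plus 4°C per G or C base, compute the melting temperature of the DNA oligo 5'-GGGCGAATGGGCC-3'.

Base counts: T=1, A=2, C=3, G=7
A+T = 3, G+C = 10
Tm = 2×3 + 4×10 = 46°C

46°C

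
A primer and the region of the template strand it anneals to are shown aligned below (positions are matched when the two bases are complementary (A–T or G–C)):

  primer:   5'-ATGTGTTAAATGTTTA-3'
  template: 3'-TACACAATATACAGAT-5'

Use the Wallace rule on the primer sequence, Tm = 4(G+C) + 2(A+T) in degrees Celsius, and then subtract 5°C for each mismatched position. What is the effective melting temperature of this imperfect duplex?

Primer base counts: A=5, T=8, G=3, C=0 → A+T=13, G+C=3
Perfect-match Tm = 2(13) + 4(3) = 26 + 12 = 38°C
Mismatches (positions where the bases are not complementary): 2 (at positions 9, 14)
Effective Tm = 38 − 2×5 = 38 − 10 = 28°C

28°C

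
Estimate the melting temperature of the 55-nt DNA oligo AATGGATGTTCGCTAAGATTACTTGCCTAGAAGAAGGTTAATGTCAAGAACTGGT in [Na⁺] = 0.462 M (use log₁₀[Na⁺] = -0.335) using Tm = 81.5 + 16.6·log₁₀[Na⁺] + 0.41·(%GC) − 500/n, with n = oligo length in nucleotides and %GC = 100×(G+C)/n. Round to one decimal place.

Length n = 55. Counting bases: C=7, T=16, G=14, A=18
G+C = 21, so %GC = 21/55 × 100 = 38.182%
Salt term: 16.6 × (-0.335) = -5.561
GC term: 0.41 × 38.182 = 15.655; length term: −500/55 = −9.091
Tm = 81.5 + (-5.561) + 15.655 − 9.091 = 82.503 → 82.5°C

82.5°C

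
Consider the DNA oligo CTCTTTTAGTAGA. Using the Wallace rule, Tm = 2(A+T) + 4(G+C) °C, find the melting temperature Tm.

34°C

Counting bases: T=6, G=2, A=3, C=2
A+T = 9, G+C = 4
Tm = 2(9) + 4(4) = 18 + 16 = 34°C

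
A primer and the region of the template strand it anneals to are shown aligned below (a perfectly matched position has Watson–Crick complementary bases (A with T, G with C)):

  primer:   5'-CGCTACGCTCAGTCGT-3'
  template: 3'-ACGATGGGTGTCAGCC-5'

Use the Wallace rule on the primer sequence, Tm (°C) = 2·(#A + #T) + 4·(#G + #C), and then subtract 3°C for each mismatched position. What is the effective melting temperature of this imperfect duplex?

Primer base counts: A=2, T=4, G=4, C=6 → A+T=6, G+C=10
Perfect-match Tm = 2(6) + 4(10) = 12 + 40 = 52°C
Mismatches (positions where the bases are not complementary): 4 (at positions 1, 7, 9, 16)
Effective Tm = 52 − 4×3 = 52 − 12 = 40°C

40°C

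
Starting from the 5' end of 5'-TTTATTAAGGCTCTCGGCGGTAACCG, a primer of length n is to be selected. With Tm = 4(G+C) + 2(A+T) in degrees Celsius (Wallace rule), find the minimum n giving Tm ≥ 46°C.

n = 17

First 16 bases: TTTATTAAGGCTCTCG → Tm = 44°C (< 46°C)
First 17 bases: TTTATTAAGGCTCTCGG → Tm = 48°C (≥ 46°C)
Each additional base adds 2°C (A/T) or 4°C (G/C), so Tm is non-decreasing in n; n = 17 is the first length to reach 46°C.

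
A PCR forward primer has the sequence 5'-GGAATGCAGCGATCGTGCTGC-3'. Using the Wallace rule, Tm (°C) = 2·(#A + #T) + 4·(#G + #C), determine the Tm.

Counting bases: T=4, A=4, G=8, C=5
So N_AT = 8 and N_GC = 13.
Tm = 2×8 + 4×13 = 68°C

68°C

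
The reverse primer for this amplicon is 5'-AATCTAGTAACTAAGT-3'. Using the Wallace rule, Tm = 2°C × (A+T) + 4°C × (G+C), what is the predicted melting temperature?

40°C

Base counts: T=5, G=2, C=2, A=7
So N_AT = 12 and N_GC = 4.
Tm = 4·4 + 2·12 = 16 + 24 = 40°C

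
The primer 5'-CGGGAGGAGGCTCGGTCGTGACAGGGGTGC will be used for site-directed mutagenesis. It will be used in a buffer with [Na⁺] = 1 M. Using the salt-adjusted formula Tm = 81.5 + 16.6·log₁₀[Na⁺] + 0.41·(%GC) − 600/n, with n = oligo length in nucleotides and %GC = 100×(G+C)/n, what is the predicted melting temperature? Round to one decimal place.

Length n = 30. G=16, C=6, A=4, T=4
G+C = 22, so %GC = 22/30 × 100 = 73.333%
Salt term: 16.6 × (0) = 0
GC term: 0.41 × 73.333 = 30.067; length term: −600/30 = −20
Tm = 81.5 + (0) + 30.067 − 20 = 91.567 → 91.6°C

91.6°C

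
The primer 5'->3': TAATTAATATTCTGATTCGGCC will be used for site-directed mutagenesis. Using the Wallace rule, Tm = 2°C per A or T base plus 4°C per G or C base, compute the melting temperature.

Counting bases: G=3, T=9, A=6, C=4
AT pairs contribute 15, GC pairs contribute 7.
Tm = 2×15 + 4×7 = 58°C

58°C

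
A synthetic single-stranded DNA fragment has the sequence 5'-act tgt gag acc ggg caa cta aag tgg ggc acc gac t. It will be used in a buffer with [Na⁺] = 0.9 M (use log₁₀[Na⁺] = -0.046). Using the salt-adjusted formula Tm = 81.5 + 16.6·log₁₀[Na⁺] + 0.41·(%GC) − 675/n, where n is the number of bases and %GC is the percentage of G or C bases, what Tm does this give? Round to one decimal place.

Length n = 37. G=12, A=10, T=6, C=9
G+C = 21, so %GC = 21/37 × 100 = 56.757%
Salt term: 16.6 × (-0.046) = -0.764
GC term: 0.41 × 56.757 = 23.27; length term: −675/37 = −18.243
Tm = 81.5 + (-0.764) + 23.27 − 18.243 = 85.763 → 85.8°C

85.8°C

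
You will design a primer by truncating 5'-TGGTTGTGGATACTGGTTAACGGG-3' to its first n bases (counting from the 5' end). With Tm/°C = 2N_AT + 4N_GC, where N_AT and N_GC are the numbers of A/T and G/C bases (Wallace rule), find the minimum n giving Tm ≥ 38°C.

First 12 bases: TGGTTGTGGATA → Tm = 34°C (< 38°C)
First 13 bases: TGGTTGTGGATAC → Tm = 38°C (≥ 38°C)
Since every base adds ≥2°C, Tm only increases with n, so the threshold is first crossed at n = 13.

n = 13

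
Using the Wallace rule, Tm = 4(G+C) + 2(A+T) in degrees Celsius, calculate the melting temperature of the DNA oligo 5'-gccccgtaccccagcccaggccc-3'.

Base counts: C=14, A=3, T=1, G=5
AT pairs contribute 4, GC pairs contribute 19.
Tm = 2(4) + 4(19) = 8 + 76 = 84°C

84°C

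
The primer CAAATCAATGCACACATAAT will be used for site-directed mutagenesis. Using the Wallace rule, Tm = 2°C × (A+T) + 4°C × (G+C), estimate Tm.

52°C

A=10, T=4, C=5, G=1
A+T = 14, G+C = 6
Tm = 2×14 + 4×6 = 52°C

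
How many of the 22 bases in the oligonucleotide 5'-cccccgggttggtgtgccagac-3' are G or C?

G=8, C=8, T=4, A=2
Total G or C: 8 + 8 = 16

16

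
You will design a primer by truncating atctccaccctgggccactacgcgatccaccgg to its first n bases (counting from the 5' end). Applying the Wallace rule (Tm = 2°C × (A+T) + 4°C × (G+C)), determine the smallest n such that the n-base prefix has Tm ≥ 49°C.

n = 15

First 14 bases: ATCTCCACCCTGGG → Tm = 46°C (< 49°C)
First 15 bases: ATCTCCACCCTGGGC → Tm = 50°C (≥ 49°C)
Since every base adds ≥2°C, Tm only increases with n, so the threshold is first crossed at n = 15.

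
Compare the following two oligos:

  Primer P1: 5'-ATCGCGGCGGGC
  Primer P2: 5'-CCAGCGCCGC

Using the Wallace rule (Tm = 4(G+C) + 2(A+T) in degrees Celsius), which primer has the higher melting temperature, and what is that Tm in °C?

Primer P1: A+T=2, G+C=10 → Tm = 2(2)+4(10) = 44°C
Primer P2: A+T=1, G+C=9 → Tm = 2(1)+4(9) = 38°C
44°C vs 38°C → primer P1 is higher.

Primer P1, 44°C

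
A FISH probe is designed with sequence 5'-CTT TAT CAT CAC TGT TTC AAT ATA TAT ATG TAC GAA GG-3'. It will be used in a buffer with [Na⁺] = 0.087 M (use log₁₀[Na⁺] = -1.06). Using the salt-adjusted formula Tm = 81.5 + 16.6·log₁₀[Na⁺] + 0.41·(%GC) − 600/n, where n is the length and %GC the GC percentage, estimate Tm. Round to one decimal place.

60.0°C

Length n = 38. Scanning the sequence gives A=12, C=6, G=5, T=15.
G+C = 11, so %GC = 11/38 × 100 = 28.947%
Salt term: 16.6 × (-1.06) = -17.596
GC term: 0.41 × 28.947 = 11.868; length term: −600/38 = −15.789
Tm = 81.5 + (-17.596) + 11.868 − 15.789 = 59.983 → 60.0°C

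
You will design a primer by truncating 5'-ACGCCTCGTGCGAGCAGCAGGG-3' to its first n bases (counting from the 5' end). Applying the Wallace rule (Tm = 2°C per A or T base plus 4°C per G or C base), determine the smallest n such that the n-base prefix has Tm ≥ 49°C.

n = 15

First 14 bases: ACGCCTCGTGCGAG → Tm = 48°C (< 49°C)
First 15 bases: ACGCCTCGTGCGAGC → Tm = 52°C (≥ 49°C)
Each additional base adds 2°C (A/T) or 4°C (G/C), so Tm is non-decreasing in n; n = 15 is the first length to reach 49°C.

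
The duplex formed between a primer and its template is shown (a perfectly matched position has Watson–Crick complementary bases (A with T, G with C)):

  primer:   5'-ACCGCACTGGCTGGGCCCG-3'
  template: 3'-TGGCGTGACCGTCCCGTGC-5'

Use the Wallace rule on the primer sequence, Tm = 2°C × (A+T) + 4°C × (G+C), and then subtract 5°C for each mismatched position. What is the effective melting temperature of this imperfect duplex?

Primer base counts: A=2, T=2, G=7, C=8 → A+T=4, G+C=15
Perfect-match Tm = 2(4) + 4(15) = 8 + 60 = 68°C
Mismatches (positions where the bases are not complementary): 2 (at positions 12, 17)
Effective Tm = 68 − 2×5 = 68 − 10 = 58°C

58°C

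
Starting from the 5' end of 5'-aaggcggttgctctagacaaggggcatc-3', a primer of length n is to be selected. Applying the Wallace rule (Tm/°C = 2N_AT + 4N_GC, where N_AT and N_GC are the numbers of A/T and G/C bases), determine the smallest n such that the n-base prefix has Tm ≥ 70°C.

First 22 bases: AAGGCGGTTGCTCTAGACAAGG → Tm = 68°C (< 70°C)
First 23 bases: AAGGCGGTTGCTCTAGACAAGGG → Tm = 72°C (≥ 70°C)
Each additional base adds 2°C (A/T) or 4°C (G/C), so Tm is non-decreasing in n; n = 23 is the first length to reach 70°C.

n = 23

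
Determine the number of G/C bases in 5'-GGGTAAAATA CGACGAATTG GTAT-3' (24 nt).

9

Scanning the sequence gives T=6, C=2, G=7, A=9.
Total G or C: 7 + 2 = 9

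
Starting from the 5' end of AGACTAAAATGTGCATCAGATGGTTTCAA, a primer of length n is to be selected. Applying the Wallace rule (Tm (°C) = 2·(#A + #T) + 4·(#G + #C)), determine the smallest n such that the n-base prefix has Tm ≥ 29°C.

First 11 bases: AGACTAAAATG → Tm = 28°C (< 29°C)
First 12 bases: AGACTAAAATGT → Tm = 30°C (≥ 29°C)
Since every base adds ≥2°C, Tm only increases with n, so the threshold is first crossed at n = 12.

n = 12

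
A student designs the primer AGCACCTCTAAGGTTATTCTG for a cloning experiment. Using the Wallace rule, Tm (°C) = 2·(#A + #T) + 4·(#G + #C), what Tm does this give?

60°C

Scanning the sequence gives G=4, A=5, C=5, T=7.
AT pairs contribute 12, GC pairs contribute 9.
Tm = 2×12 + 4×9 = 60°C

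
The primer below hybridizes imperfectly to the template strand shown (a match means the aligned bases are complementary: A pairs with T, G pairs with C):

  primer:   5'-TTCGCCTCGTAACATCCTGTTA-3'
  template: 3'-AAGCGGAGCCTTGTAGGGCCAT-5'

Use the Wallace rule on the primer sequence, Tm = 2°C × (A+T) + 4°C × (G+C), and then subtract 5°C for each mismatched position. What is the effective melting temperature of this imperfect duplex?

49°C

Primer base counts: A=4, T=8, G=3, C=7 → A+T=12, G+C=10
Perfect-match Tm = 2(12) + 4(10) = 24 + 40 = 64°C
Mismatches (positions where the bases are not complementary): 3 (at positions 10, 18, 20)
Effective Tm = 64 − 3×5 = 64 − 15 = 49°C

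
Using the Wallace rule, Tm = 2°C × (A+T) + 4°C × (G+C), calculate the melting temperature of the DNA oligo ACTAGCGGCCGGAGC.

C=5, A=3, G=6, T=1
So N_AT = 4 and N_GC = 11.
Tm = 2(4) + 4(11) = 8 + 44 = 52°C

52°C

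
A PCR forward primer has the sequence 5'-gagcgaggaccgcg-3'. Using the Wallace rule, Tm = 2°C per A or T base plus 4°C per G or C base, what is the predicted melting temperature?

Base counts: C=4, G=7, T=0, A=3
A+T = 3, G+C = 11
Tm = 2×3 + 4×11 = 50°C

50°C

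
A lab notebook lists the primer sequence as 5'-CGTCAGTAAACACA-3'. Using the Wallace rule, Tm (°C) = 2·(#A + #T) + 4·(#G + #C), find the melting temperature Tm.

T=2, C=4, A=6, G=2
So N_AT = 8 and N_GC = 6.
Tm = 4·6 + 2·8 = 24 + 16 = 40°C

40°C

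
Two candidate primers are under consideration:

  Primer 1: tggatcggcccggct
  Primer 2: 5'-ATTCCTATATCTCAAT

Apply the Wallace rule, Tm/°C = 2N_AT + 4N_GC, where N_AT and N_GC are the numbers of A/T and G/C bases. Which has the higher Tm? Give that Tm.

Primer 1, 52°C

Primer 1: A+T=4, G+C=11 → Tm = 2(4)+4(11) = 52°C
Primer 2: A+T=12, G+C=4 → Tm = 2(12)+4(4) = 40°C
52°C vs 40°C → primer 1 is higher.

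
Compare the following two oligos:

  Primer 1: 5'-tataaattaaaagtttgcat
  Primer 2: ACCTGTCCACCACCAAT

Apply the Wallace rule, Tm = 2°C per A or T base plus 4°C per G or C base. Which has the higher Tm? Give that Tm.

Primer 1: A+T=17, G+C=3 → Tm = 2(17)+4(3) = 46°C
Primer 2: A+T=8, G+C=9 → Tm = 2(8)+4(9) = 52°C
46°C vs 52°C → primer 2 is higher.

Primer 2, 52°C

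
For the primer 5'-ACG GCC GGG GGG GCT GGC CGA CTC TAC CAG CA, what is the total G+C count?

24

Base counts: G=13, C=11, T=3, A=5
Total G or C: 13 + 11 = 24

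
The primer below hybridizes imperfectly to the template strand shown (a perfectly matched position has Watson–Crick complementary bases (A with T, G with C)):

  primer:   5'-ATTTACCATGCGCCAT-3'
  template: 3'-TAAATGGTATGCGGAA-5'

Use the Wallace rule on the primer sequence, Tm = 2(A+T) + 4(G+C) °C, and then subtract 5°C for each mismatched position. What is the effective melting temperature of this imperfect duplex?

36°C

Primer base counts: A=4, T=5, G=2, C=5 → A+T=9, G+C=7
Perfect-match Tm = 2(9) + 4(7) = 18 + 28 = 46°C
Mismatches (positions where the bases are not complementary): 2 (at positions 10, 15)
Effective Tm = 46 − 2×5 = 46 − 10 = 36°C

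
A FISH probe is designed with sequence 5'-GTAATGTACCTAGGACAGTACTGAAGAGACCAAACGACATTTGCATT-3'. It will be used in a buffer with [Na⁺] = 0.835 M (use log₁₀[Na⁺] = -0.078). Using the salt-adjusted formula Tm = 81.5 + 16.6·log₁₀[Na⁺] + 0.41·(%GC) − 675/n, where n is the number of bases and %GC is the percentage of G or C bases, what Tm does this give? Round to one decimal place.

Length n = 47. Base counts: C=9, A=17, T=11, G=10
G+C = 19, so %GC = 19/47 × 100 = 40.426%
Salt term: 16.6 × (-0.078) = -1.295
GC term: 0.41 × 40.426 = 16.575; length term: −675/47 = −14.362
Tm = 81.5 + (-1.295) + 16.575 − 14.362 = 82.418 → 82.4°C

82.4°C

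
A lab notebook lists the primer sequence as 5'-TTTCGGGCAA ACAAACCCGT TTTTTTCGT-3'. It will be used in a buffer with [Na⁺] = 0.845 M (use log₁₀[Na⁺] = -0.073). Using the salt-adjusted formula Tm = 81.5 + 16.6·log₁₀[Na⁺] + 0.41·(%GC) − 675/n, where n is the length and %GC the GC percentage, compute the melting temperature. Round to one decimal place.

74.0°C

Length n = 29. Base counts: C=7, G=5, A=6, T=11
G+C = 12, so %GC = 12/29 × 100 = 41.379%
Salt term: 16.6 × (-0.073) = -1.212
GC term: 0.41 × 41.379 = 16.965; length term: −675/29 = −23.276
Tm = 81.5 + (-1.212) + 16.965 − 23.276 = 73.977 → 74.0°C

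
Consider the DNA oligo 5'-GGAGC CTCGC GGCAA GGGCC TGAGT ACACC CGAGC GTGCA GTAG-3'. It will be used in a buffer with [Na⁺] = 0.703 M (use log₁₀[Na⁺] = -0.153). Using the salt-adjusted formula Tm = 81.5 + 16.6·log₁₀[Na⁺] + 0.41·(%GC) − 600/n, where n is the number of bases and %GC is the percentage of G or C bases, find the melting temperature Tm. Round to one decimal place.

93.3°C

Length n = 44. Counting bases: C=13, T=5, G=17, A=9
G+C = 30, so %GC = 30/44 × 100 = 68.182%
Salt term: 16.6 × (-0.153) = -2.54
GC term: 0.41 × 68.182 = 27.955; length term: −600/44 = −13.636
Tm = 81.5 + (-2.54) + 27.955 − 13.636 = 93.279 → 93.3°C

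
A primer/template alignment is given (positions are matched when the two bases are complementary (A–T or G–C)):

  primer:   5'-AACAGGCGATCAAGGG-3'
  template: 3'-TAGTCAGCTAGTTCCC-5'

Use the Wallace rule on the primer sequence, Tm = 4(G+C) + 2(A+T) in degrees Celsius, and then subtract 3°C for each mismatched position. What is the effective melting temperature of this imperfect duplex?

44°C

Primer base counts: A=6, T=1, G=6, C=3 → A+T=7, G+C=9
Perfect-match Tm = 2(7) + 4(9) = 14 + 36 = 50°C
Mismatches (positions where the bases are not complementary): 2 (at positions 2, 6)
Effective Tm = 50 − 2×3 = 50 − 6 = 44°C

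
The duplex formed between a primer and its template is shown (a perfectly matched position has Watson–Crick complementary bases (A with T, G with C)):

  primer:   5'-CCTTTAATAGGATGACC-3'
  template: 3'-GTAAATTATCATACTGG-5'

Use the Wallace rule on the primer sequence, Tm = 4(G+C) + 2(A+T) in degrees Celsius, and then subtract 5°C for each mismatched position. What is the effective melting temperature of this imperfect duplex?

38°C

Primer base counts: A=5, T=5, G=3, C=4 → A+T=10, G+C=7
Perfect-match Tm = 2(10) + 4(7) = 20 + 28 = 48°C
Mismatches (positions where the bases are not complementary): 2 (at positions 2, 11)
Effective Tm = 48 − 2×5 = 48 − 10 = 38°C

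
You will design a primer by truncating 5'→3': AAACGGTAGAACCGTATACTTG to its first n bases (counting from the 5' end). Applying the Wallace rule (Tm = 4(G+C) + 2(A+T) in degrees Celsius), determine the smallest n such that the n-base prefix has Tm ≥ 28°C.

n = 10

First 9 bases: AAACGGTAG → Tm = 26°C (< 28°C)
First 10 bases: AAACGGTAGA → Tm = 28°C (≥ 28°C)
Since every base adds ≥2°C, Tm only increases with n, so the threshold is first crossed at n = 10.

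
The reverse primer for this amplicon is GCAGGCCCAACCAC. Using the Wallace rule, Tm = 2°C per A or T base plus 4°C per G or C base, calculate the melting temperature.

48°C

Scanning the sequence gives A=4, G=3, C=7, T=0.
A+T = 4, G+C = 10
Tm = 2×4 + 4×10 = 48°C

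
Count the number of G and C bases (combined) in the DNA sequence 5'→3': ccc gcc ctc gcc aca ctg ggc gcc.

20

Counting bases: G=6, C=14, A=2, T=2
G+C = 6 + 14 = 20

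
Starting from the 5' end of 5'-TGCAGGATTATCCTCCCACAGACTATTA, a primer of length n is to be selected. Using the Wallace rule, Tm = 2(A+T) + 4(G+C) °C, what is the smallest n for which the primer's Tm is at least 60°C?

n = 20

First 19 bases: TGCAGGATTATCCTCCCAC → Tm = 58°C (< 60°C)
First 20 bases: TGCAGGATTATCCTCCCACA → Tm = 60°C (≥ 60°C)
Each additional base adds 2°C (A/T) or 4°C (G/C), so Tm is non-decreasing in n; n = 20 is the first length to reach 60°C.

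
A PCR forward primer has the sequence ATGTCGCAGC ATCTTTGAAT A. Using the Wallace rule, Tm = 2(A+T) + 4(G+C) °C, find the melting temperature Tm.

58°C

Base counts: T=7, G=4, C=4, A=6
AT pairs contribute 13, GC pairs contribute 8.
Tm = 2×13 + 4×8 = 58°C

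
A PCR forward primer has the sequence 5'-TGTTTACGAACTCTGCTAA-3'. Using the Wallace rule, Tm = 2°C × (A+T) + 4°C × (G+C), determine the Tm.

Scanning the sequence gives G=3, T=7, A=5, C=4.
AT pairs contribute 12, GC pairs contribute 7.
Tm = 2(12) + 4(7) = 24 + 28 = 52°C

52°C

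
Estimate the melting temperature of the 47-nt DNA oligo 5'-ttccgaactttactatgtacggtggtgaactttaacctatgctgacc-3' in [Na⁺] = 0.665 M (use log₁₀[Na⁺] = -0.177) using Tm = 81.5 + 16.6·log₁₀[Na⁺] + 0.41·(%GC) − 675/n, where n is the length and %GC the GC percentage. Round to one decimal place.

81.6°C

Length n = 47. Scanning the sequence gives G=9, A=11, C=11, T=16.
G+C = 20, so %GC = 20/47 × 100 = 42.553%
Salt term: 16.6 × (-0.177) = -2.938
GC term: 0.41 × 42.553 = 17.447; length term: −675/47 = −14.362
Tm = 81.5 + (-2.938) + 17.447 − 14.362 = 81.647 → 81.6°C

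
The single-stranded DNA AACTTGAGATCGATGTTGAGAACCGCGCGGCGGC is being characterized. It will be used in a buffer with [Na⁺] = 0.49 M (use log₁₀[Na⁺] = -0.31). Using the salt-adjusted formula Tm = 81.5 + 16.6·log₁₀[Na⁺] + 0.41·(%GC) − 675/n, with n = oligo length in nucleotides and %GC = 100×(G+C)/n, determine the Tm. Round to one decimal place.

Length n = 34. A=8, T=6, G=12, C=8
G+C = 20, so %GC = 20/34 × 100 = 58.824%
Salt term: 16.6 × (-0.31) = -5.146
GC term: 0.41 × 58.824 = 24.118; length term: −675/34 = −19.853
Tm = 81.5 + (-5.146) + 24.118 − 19.853 = 80.619 → 80.6°C

80.6°C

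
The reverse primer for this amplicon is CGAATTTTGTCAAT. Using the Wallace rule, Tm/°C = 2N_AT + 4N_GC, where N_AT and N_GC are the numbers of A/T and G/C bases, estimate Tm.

36°C

G=2, T=6, C=2, A=4
A+T = 10, G+C = 4
Tm = 4·4 + 2·10 = 16 + 20 = 36°C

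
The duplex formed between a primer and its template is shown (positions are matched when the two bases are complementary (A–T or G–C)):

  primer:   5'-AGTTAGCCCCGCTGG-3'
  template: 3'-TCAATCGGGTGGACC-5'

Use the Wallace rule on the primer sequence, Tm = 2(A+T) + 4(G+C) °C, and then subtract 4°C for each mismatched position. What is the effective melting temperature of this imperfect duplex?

42°C

Primer base counts: A=2, T=3, G=5, C=5 → A+T=5, G+C=10
Perfect-match Tm = 2(5) + 4(10) = 10 + 40 = 50°C
Mismatches (positions where the bases are not complementary): 2 (at positions 10, 11)
Effective Tm = 50 − 2×4 = 50 − 8 = 42°C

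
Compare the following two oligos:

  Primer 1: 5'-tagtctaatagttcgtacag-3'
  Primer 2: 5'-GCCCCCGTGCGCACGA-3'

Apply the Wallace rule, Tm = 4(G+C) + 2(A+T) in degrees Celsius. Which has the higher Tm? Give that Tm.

Primer 1: A+T=13, G+C=7 → Tm = 2(13)+4(7) = 54°C
Primer 2: A+T=3, G+C=13 → Tm = 2(3)+4(13) = 58°C
54°C vs 58°C → primer 2 is higher.

Primer 2, 58°C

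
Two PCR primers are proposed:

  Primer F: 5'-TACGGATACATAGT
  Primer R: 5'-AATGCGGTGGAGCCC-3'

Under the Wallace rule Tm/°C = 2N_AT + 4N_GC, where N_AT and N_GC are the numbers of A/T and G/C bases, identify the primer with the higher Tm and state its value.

Primer F: A+T=9, G+C=5 → Tm = 2(9)+4(5) = 38°C
Primer R: A+T=5, G+C=10 → Tm = 2(5)+4(10) = 50°C
38°C vs 50°C → primer R is higher.

Primer R, 50°C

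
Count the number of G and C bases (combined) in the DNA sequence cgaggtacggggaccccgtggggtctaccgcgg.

Scanning the sequence gives C=10, T=4, G=15, A=4.
G+C = 15 + 10 = 25

25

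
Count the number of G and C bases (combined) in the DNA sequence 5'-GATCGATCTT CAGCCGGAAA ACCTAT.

Counting bases: A=8, G=5, C=7, T=6
Total G or C: 5 + 7 = 12

12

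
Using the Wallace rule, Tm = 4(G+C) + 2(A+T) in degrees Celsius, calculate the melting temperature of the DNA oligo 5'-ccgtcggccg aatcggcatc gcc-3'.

Base counts: A=3, C=10, G=7, T=3
AT pairs contribute 6, GC pairs contribute 17.
Tm = 2(6) + 4(17) = 12 + 68 = 80°C

80°C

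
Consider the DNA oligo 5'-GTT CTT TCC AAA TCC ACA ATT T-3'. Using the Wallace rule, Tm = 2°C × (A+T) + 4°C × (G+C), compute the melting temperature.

58°C

Counting bases: C=6, G=1, T=9, A=6
So N_AT = 15 and N_GC = 7.
Tm = 4·7 + 2·15 = 28 + 30 = 58°C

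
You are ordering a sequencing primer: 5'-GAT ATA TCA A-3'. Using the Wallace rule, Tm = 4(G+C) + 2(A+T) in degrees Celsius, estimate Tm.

Scanning the sequence gives T=3, G=1, A=5, C=1.
A+T = 8, G+C = 2
Tm = 4·2 + 2·8 = 8 + 16 = 24°C

24°C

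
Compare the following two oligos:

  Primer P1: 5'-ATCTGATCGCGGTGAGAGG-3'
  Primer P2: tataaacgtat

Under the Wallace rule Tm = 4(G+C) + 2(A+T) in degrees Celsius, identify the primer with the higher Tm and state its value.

Primer P1, 60°C

Primer P1: A+T=8, G+C=11 → Tm = 2(8)+4(11) = 60°C
Primer P2: A+T=9, G+C=2 → Tm = 2(9)+4(2) = 26°C
60°C vs 26°C → primer P1 is higher.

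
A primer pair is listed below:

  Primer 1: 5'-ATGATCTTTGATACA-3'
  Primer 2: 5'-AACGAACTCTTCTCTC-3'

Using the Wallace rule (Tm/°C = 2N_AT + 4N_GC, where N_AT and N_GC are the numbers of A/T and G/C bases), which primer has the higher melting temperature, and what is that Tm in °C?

Primer 1: A+T=11, G+C=4 → Tm = 2(11)+4(4) = 38°C
Primer 2: A+T=9, G+C=7 → Tm = 2(9)+4(7) = 46°C
38°C vs 46°C → primer 2 is higher.

Primer 2, 46°C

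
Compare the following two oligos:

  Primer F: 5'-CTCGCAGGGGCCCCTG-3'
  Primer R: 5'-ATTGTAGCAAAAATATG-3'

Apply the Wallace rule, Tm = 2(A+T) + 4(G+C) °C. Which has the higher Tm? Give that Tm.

Primer F: A+T=3, G+C=13 → Tm = 2(3)+4(13) = 58°C
Primer R: A+T=13, G+C=4 → Tm = 2(13)+4(4) = 42°C
58°C vs 42°C → primer F is higher.

Primer F, 58°C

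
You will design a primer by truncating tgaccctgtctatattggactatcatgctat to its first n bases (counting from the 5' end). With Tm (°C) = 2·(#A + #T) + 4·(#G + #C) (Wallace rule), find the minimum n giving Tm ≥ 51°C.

n = 18

First 17 bases: TGACCCTGTCTATATTG → Tm = 48°C (< 51°C)
First 18 bases: TGACCCTGTCTATATTGG → Tm = 52°C (≥ 51°C)
Each additional base adds 2°C (A/T) or 4°C (G/C), so Tm is non-decreasing in n; n = 18 is the first length to reach 51°C.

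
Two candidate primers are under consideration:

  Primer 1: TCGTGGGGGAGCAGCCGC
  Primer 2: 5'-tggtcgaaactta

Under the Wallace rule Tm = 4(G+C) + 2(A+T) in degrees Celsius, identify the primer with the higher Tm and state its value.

Primer 1: A+T=4, G+C=14 → Tm = 2(4)+4(14) = 64°C
Primer 2: A+T=8, G+C=5 → Tm = 2(8)+4(5) = 36°C
64°C vs 36°C → primer 1 is higher.

Primer 1, 64°C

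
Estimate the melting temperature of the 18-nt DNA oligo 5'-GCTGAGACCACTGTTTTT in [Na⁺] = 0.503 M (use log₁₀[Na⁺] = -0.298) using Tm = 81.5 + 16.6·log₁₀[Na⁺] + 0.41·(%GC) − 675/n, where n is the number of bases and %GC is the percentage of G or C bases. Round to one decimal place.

57.3°C

Length n = 18. Base counts: C=4, T=7, G=4, A=3
G+C = 8, so %GC = 8/18 × 100 = 44.444%
Salt term: 16.6 × (-0.298) = -4.947
GC term: 0.41 × 44.444 = 18.222; length term: −675/18 = −37.5
Tm = 81.5 + (-4.947) + 18.222 − 37.5 = 57.275 → 57.3°C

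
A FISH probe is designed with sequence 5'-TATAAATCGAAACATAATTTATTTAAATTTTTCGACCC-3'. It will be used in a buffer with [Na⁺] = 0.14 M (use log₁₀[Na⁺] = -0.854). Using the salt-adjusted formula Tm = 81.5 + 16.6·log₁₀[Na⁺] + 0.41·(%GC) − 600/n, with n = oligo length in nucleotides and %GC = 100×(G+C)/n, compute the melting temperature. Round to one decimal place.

Length n = 38. C=6, A=15, G=2, T=15
G+C = 8, so %GC = 8/38 × 100 = 21.053%
Salt term: 16.6 × (-0.854) = -14.176
GC term: 0.41 × 21.053 = 8.632; length term: −600/38 = −15.789
Tm = 81.5 + (-14.176) + 8.632 − 15.789 = 60.167 → 60.2°C

60.2°C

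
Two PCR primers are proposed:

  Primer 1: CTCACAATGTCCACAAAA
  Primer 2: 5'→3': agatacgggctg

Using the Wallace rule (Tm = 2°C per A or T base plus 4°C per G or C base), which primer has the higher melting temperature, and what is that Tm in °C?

Primer 1, 50°C

Primer 1: A+T=11, G+C=7 → Tm = 2(11)+4(7) = 50°C
Primer 2: A+T=5, G+C=7 → Tm = 2(5)+4(7) = 38°C
50°C vs 38°C → primer 1 is higher.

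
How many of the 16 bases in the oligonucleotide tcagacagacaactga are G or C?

G=3, C=4, A=7, T=2
G+C = 3 + 4 = 7

7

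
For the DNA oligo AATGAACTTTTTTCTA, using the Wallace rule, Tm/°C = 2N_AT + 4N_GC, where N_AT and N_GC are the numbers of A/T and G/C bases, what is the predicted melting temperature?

A=5, G=1, C=2, T=8
AT pairs contribute 13, GC pairs contribute 3.
Tm = 2×13 + 4×3 = 38°C

38°C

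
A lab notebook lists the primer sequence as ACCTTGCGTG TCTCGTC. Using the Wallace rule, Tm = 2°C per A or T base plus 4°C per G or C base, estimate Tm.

Scanning the sequence gives C=6, T=6, A=1, G=4.
AT pairs contribute 7, GC pairs contribute 10.
Tm = 2(7) + 4(10) = 14 + 40 = 54°C

54°C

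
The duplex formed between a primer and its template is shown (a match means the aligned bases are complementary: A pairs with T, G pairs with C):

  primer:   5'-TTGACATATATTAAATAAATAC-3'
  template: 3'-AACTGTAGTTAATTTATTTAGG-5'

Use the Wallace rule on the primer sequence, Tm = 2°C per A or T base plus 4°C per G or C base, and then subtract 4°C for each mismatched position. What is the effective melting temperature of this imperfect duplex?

38°C

Primer base counts: A=11, T=8, G=1, C=2 → A+T=19, G+C=3
Perfect-match Tm = 2(19) + 4(3) = 38 + 12 = 50°C
Mismatches (positions where the bases are not complementary): 3 (at positions 8, 9, 21)
Effective Tm = 50 − 3×4 = 50 − 12 = 38°C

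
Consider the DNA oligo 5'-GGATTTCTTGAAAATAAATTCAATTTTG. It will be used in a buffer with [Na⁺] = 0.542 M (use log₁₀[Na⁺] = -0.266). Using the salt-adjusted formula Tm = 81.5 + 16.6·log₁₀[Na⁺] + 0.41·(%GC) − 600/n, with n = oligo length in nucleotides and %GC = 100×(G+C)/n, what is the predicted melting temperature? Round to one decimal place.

Length n = 28. Counting bases: A=10, T=12, C=2, G=4
G+C = 6, so %GC = 6/28 × 100 = 21.429%
Salt term: 16.6 × (-0.266) = -4.416
GC term: 0.41 × 21.429 = 8.786; length term: −600/28 = −21.429
Tm = 81.5 + (-4.416) + 8.786 − 21.429 = 64.441 → 64.4°C

64.4°C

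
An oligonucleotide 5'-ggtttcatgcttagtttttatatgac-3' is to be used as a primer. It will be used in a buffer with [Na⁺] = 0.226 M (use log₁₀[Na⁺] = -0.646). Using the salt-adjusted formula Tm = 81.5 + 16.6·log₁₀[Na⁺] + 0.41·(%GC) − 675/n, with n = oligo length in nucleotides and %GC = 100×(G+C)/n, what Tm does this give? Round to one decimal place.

Length n = 26. Scanning the sequence gives A=5, G=5, C=3, T=13.
G+C = 8, so %GC = 8/26 × 100 = 30.769%
Salt term: 16.6 × (-0.646) = -10.724
GC term: 0.41 × 30.769 = 12.615; length term: −675/26 = −25.962
Tm = 81.5 + (-10.724) + 12.615 − 25.962 = 57.429 → 57.4°C

57.4°C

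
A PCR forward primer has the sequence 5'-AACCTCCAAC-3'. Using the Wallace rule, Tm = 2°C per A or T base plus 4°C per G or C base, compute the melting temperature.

Base counts: A=4, T=1, C=5, G=0
A+T = 5, G+C = 5
Tm = 2×5 + 4×5 = 30°C

30°C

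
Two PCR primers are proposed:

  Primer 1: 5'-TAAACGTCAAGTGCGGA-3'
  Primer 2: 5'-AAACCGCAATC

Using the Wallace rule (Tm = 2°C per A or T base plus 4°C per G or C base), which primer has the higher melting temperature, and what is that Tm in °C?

Primer 1, 50°C

Primer 1: A+T=9, G+C=8 → Tm = 2(9)+4(8) = 50°C
Primer 2: A+T=6, G+C=5 → Tm = 2(6)+4(5) = 32°C
50°C vs 32°C → primer 1 is higher.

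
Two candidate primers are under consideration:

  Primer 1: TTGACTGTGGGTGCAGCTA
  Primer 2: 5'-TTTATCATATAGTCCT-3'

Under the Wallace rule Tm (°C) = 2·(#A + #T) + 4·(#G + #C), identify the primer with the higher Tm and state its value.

Primer 1: A+T=9, G+C=10 → Tm = 2(9)+4(10) = 58°C
Primer 2: A+T=12, G+C=4 → Tm = 2(12)+4(4) = 40°C
58°C vs 40°C → primer 1 is higher.

Primer 1, 58°C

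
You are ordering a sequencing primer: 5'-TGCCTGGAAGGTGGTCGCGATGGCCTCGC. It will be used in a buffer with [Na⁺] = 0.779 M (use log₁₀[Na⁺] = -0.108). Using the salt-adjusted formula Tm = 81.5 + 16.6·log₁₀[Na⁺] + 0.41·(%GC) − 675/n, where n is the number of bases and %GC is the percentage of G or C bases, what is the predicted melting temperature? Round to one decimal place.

Length n = 29. Base counts: T=6, G=12, C=8, A=3
G+C = 20, so %GC = 20/29 × 100 = 68.966%
Salt term: 16.6 × (-0.108) = -1.793
GC term: 0.41 × 68.966 = 28.276; length term: −675/29 = −23.276
Tm = 81.5 + (-1.793) + 28.276 − 23.276 = 84.707 → 84.7°C

84.7°C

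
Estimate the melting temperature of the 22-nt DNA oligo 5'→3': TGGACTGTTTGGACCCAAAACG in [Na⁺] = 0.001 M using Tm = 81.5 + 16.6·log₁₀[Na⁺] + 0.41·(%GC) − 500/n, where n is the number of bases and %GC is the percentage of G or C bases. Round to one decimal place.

Length n = 22. Base counts: G=6, A=6, C=5, T=5
G+C = 11, so %GC = 11/22 × 100 = 50%
Salt term: 16.6 × (-3) = -49.8
GC term: 0.41 × 50 = 20.5; length term: −500/22 = −22.727
Tm = 81.5 + (-49.8) + 20.5 − 22.727 = 29.473 → 29.5°C

29.5°C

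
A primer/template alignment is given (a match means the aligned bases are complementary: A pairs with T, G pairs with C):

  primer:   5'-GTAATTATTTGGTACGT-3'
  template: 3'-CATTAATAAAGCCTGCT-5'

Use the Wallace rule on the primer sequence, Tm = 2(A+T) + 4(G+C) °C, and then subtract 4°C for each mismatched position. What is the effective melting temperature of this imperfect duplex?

32°C

Primer base counts: A=4, T=8, G=4, C=1 → A+T=12, G+C=5
Perfect-match Tm = 2(12) + 4(5) = 24 + 20 = 44°C
Mismatches (positions where the bases are not complementary): 3 (at positions 11, 13, 17)
Effective Tm = 44 − 3×4 = 44 − 12 = 32°C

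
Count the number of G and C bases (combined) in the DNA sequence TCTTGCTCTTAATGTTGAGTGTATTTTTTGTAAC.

10

Counting bases: A=6, T=18, C=4, G=6
Total G or C: 6 + 4 = 10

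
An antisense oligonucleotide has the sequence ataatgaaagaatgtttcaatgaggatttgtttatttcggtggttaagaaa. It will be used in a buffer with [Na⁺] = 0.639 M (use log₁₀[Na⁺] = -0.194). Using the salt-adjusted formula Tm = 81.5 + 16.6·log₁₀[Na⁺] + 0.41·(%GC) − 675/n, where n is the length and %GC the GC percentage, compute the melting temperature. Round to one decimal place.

Length n = 51. Scanning the sequence gives A=18, T=19, G=12, C=2.
G+C = 14, so %GC = 14/51 × 100 = 27.451%
Salt term: 16.6 × (-0.194) = -3.22
GC term: 0.41 × 27.451 = 11.255; length term: −675/51 = −13.235
Tm = 81.5 + (-3.22) + 11.255 − 13.235 = 76.3 → 76.3°C

76.3°C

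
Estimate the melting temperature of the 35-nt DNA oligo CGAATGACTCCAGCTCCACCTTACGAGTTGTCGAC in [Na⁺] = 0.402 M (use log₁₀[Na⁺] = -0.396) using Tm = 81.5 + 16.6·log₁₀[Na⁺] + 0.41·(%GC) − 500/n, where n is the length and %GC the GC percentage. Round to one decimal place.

82.9°C

Length n = 35. Base counts: A=8, T=8, C=12, G=7
G+C = 19, so %GC = 19/35 × 100 = 54.286%
Salt term: 16.6 × (-0.396) = -6.574
GC term: 0.41 × 54.286 = 22.257; length term: −500/35 = −14.286
Tm = 81.5 + (-6.574) + 22.257 − 14.286 = 82.897 → 82.9°C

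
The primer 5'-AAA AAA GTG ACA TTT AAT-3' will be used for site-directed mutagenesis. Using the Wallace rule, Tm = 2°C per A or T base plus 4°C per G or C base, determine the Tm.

42°C

Base counts: A=10, G=2, C=1, T=5
AT pairs contribute 15, GC pairs contribute 3.
Tm = 2(15) + 4(3) = 30 + 12 = 42°C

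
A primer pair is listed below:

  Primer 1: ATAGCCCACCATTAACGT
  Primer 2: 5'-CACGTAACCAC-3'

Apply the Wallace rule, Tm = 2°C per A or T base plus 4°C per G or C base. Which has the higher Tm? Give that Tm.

Primer 1, 52°C

Primer 1: A+T=10, G+C=8 → Tm = 2(10)+4(8) = 52°C
Primer 2: A+T=5, G+C=6 → Tm = 2(5)+4(6) = 34°C
52°C vs 34°C → primer 1 is higher.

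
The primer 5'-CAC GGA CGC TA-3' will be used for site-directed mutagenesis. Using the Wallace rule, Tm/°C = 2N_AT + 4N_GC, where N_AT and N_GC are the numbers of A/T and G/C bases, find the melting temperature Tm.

Counting bases: T=1, C=4, A=3, G=3
So N_AT = 4 and N_GC = 7.
Tm = 4·7 + 2·4 = 28 + 8 = 36°C

36°C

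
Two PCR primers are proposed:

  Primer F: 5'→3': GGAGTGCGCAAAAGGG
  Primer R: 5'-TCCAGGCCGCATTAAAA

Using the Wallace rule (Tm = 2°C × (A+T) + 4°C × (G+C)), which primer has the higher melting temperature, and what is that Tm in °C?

Primer F: A+T=6, G+C=10 → Tm = 2(6)+4(10) = 52°C
Primer R: A+T=9, G+C=8 → Tm = 2(9)+4(8) = 50°C
52°C vs 50°C → primer F is higher.

Primer F, 52°C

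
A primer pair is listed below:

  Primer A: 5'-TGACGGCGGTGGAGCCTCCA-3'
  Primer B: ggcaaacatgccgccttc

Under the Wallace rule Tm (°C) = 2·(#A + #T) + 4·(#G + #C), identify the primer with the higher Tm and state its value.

Primer A: A+T=6, G+C=14 → Tm = 2(6)+4(14) = 68°C
Primer B: A+T=7, G+C=11 → Tm = 2(7)+4(11) = 58°C
68°C vs 58°C → primer A is higher.

Primer A, 68°C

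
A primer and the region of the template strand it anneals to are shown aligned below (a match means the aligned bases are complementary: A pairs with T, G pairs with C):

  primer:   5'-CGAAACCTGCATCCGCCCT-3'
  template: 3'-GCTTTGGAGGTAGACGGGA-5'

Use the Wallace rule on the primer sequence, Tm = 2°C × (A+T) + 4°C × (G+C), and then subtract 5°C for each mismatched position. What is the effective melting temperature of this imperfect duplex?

Primer base counts: A=4, T=3, G=3, C=9 → A+T=7, G+C=12
Perfect-match Tm = 2(7) + 4(12) = 14 + 48 = 62°C
Mismatches (positions where the bases are not complementary): 2 (at positions 9, 14)
Effective Tm = 62 − 2×5 = 62 − 10 = 52°C

52°C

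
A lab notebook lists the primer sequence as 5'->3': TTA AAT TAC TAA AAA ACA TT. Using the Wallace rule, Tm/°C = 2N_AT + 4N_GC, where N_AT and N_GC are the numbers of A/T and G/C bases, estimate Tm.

Scanning the sequence gives A=11, G=0, C=2, T=7.
So N_AT = 18 and N_GC = 2.
Tm = 2(18) + 4(2) = 36 + 8 = 44°C

44°C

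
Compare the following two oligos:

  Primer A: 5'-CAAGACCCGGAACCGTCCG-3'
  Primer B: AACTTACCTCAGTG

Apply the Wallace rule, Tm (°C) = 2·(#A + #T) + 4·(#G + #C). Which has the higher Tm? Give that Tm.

Primer A: A+T=6, G+C=13 → Tm = 2(6)+4(13) = 64°C
Primer B: A+T=8, G+C=6 → Tm = 2(8)+4(6) = 40°C
64°C vs 40°C → primer A is higher.

Primer A, 64°C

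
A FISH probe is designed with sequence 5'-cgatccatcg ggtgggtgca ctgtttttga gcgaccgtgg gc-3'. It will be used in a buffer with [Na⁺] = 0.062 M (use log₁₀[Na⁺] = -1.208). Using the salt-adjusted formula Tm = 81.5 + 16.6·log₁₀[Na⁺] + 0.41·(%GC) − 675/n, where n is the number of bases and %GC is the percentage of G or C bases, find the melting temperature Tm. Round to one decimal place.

70.8°C

Length n = 42. Scanning the sequence gives A=5, G=16, T=11, C=10.
G+C = 26, so %GC = 26/42 × 100 = 61.905%
Salt term: 16.6 × (-1.208) = -20.053
GC term: 0.41 × 61.905 = 25.381; length term: −675/42 = −16.071
Tm = 81.5 + (-20.053) + 25.381 − 16.071 = 70.757 → 70.8°C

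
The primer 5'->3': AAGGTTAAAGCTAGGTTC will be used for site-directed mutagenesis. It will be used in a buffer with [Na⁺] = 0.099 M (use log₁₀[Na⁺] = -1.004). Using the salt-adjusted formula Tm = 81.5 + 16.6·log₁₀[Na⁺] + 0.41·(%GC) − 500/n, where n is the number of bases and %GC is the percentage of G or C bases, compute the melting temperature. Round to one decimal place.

53.0°C

Length n = 18. Base counts: T=5, A=6, C=2, G=5
G+C = 7, so %GC = 7/18 × 100 = 38.889%
Salt term: 16.6 × (-1.004) = -16.666
GC term: 0.41 × 38.889 = 15.944; length term: −500/18 = −27.778
Tm = 81.5 + (-16.666) + 15.944 − 27.778 = 53 → 53.0°C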